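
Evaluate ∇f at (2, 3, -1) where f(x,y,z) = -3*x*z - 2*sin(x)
(3 - 2*cos(2), 0, -6)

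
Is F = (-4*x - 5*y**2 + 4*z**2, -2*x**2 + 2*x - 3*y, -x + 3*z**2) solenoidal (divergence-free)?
No, ∇·F = 6*z - 7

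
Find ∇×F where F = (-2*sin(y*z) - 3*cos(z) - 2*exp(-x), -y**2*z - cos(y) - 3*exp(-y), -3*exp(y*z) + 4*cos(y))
(y**2 - 3*z*exp(y*z) - 4*sin(y), -2*y*cos(y*z) + 3*sin(z), 2*z*cos(y*z))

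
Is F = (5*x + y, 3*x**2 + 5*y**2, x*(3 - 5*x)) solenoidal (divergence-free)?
No, ∇·F = 10*y + 5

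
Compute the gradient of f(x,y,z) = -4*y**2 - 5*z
(0, -8*y, -5)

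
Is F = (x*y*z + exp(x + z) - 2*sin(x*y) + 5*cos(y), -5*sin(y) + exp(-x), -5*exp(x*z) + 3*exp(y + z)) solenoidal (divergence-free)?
No, ∇·F = -5*x*exp(x*z) + y*z - 2*y*cos(x*y) + exp(x + z) + 3*exp(y + z) - 5*cos(y)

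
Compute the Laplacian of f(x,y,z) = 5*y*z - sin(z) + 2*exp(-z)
sin(z) + 2*exp(-z)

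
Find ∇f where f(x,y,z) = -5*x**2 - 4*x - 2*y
(-10*x - 4, -2, 0)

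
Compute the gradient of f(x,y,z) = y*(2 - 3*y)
(0, 2 - 6*y, 0)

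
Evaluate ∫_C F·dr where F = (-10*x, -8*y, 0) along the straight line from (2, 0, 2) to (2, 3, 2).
-36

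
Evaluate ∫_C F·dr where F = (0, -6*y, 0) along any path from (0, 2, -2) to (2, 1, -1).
9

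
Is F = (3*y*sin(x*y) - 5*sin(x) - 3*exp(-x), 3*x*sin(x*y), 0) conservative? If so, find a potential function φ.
Yes, F is conservative. φ = 5*cos(x) - 3*cos(x*y) + 3*exp(-x)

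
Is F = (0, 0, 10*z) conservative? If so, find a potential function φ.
Yes, F is conservative. φ = 5*z**2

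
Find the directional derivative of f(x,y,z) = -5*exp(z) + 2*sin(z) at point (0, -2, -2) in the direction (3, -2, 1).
sqrt(14)*(2*exp(2)*cos(2) - 5)*exp(-2)/14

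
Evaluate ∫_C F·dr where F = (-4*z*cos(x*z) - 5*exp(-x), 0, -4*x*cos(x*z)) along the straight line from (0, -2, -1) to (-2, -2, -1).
-5 - 4*sin(2) + 5*exp(2)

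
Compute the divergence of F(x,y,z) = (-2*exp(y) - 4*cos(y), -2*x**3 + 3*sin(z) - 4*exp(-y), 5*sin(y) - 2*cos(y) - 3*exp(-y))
4*exp(-y)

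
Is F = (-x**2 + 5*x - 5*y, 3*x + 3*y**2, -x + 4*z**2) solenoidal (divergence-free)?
No, ∇·F = -2*x + 6*y + 8*z + 5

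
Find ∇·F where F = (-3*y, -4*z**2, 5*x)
0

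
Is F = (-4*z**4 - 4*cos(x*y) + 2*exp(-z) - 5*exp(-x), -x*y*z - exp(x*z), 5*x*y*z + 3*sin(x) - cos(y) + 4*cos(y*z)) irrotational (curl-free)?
No, ∇×F = (x*y + 5*x*z + x*exp(x*z) - 4*z*sin(y*z) + sin(y), -5*y*z - 16*z**3 - 3*cos(x) - 2*exp(-z), -4*x*sin(x*y) - y*z - z*exp(x*z))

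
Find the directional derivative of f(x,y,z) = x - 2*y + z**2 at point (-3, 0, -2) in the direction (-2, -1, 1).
-2*sqrt(6)/3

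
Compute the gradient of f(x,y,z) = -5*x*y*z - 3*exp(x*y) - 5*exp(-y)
(y*(-5*z - 3*exp(x*y)), -5*x*z - 3*x*exp(x*y) + 5*exp(-y), -5*x*y)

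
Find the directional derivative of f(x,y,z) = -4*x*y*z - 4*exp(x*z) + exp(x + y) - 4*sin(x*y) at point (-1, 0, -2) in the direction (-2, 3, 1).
sqrt(14)*(-12*exp(3) - 12*E + 1)*exp(-1)/14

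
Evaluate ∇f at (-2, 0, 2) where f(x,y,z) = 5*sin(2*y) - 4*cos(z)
(0, 10, 4*sin(2))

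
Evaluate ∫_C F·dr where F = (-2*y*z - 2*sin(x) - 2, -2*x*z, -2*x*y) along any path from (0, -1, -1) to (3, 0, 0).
-8 + 2*cos(3)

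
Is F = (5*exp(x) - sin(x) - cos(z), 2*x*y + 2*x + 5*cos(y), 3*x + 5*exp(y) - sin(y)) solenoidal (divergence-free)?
No, ∇·F = 2*x + 5*exp(x) - 5*sin(y) - cos(x)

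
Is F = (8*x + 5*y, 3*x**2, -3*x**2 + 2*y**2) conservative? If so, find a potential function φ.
No, ∇×F = (4*y, 6*x, 6*x - 5) ≠ 0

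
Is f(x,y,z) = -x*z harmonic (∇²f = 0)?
Yes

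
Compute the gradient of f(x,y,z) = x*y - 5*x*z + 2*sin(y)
(y - 5*z, x + 2*cos(y), -5*x)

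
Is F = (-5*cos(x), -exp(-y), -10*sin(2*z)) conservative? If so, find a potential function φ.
Yes, F is conservative. φ = -5*sin(x) + 5*cos(2*z) + exp(-y)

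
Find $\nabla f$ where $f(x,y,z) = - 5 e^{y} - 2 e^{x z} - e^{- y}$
(-2*z*exp(x*z), -5*exp(y) + exp(-y), -2*x*exp(x*z))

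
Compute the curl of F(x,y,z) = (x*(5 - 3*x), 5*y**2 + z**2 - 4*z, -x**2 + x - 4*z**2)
(4 - 2*z, 2*x - 1, 0)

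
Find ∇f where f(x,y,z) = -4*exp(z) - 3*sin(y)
(0, -3*cos(y), -4*exp(z))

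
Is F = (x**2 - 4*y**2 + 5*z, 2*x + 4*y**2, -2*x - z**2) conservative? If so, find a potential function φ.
No, ∇×F = (0, 7, 8*y + 2) ≠ 0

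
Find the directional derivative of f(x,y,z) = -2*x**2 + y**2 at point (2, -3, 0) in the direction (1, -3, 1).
10*sqrt(11)/11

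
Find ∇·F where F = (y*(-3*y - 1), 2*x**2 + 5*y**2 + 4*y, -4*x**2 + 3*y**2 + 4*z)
10*y + 8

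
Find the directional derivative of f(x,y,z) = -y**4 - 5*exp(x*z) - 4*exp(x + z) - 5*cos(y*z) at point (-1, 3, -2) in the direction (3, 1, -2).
2*sqrt(14)*(-27*exp(3) + 10*exp(3)*sin(6) - 1 + 5*exp(5))*exp(-3)/7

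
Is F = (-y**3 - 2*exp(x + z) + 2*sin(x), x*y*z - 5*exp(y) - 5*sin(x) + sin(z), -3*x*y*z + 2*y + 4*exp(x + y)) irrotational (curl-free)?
No, ∇×F = (-x*y - 3*x*z + 4*exp(x + y) - cos(z) + 2, 3*y*z - 4*exp(x + y) - 2*exp(x + z), 3*y**2 + y*z - 5*cos(x))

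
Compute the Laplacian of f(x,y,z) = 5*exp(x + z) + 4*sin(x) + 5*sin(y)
10*exp(x + z) - 4*sin(x) - 5*sin(y)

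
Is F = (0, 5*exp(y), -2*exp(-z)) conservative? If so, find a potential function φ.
Yes, F is conservative. φ = 5*exp(y) + 2*exp(-z)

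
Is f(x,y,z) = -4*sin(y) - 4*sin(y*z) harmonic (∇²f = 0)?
No, ∇²f = 4*y**2*sin(y*z) + 4*z**2*sin(y*z) + 4*sin(y)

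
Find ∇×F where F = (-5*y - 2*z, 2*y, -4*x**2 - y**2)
(-2*y, 8*x - 2, 5)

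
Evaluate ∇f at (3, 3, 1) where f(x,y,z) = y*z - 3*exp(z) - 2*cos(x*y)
(6*sin(9), 1 + 6*sin(9), 3 - 3*E)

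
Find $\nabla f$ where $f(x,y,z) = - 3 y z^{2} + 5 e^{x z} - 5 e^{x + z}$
(5*z*exp(x*z) - 5*exp(x + z), -3*z**2, 5*x*exp(x*z) - 6*y*z - 5*exp(x + z))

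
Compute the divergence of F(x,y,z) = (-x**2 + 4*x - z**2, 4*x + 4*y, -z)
7 - 2*x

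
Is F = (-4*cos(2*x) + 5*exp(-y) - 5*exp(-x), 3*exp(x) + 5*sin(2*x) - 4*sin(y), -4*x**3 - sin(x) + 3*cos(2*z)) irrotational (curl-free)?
No, ∇×F = (0, 12*x**2 + cos(x), 3*exp(x) + 10*cos(2*x) + 5*exp(-y))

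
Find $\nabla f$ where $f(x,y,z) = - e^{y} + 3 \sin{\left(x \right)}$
(3*cos(x), -exp(y), 0)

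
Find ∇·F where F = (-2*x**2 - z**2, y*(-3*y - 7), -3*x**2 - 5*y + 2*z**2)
-4*x - 6*y + 4*z - 7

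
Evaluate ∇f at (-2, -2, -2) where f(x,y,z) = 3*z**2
(0, 0, -12)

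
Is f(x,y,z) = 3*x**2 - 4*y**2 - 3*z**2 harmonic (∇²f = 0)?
No, ∇²f = -8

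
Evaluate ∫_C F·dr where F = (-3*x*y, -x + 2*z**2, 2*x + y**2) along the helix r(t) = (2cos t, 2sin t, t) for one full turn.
16*pi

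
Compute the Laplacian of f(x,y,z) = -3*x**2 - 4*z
-6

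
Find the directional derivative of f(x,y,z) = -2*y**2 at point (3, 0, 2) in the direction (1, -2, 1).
0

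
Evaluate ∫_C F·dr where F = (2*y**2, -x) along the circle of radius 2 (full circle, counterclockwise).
-4*pi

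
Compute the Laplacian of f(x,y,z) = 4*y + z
0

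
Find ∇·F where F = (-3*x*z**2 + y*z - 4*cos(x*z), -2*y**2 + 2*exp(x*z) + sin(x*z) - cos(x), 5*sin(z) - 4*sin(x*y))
-4*y - 3*z**2 + 4*z*sin(x*z) + 5*cos(z)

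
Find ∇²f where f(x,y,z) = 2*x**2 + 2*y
4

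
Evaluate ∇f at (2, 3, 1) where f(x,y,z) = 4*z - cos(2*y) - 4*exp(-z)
(0, 2*sin(6), 4*exp(-1) + 4)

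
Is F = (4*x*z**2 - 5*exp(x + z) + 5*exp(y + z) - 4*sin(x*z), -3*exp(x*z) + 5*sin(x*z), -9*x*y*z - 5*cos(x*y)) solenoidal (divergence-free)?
No, ∇·F = -9*x*y + 4*z**2 - 4*z*cos(x*z) - 5*exp(x + z)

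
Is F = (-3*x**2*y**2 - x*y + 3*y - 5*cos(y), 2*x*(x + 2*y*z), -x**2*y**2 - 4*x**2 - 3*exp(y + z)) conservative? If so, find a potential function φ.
No, ∇×F = (-2*x**2*y - 4*x*y - 3*exp(y + z), 2*x*(y**2 + 4), 6*x**2*y + 5*x + 4*y*z - 5*sin(y) - 3) ≠ 0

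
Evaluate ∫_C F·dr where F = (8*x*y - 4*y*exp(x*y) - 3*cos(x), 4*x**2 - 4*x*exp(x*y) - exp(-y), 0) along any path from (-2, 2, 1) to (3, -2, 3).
-104 - 3*sin(2) - 3*sin(3) - exp(-2) - 4*exp(-6) + 4*exp(-4) + exp(2)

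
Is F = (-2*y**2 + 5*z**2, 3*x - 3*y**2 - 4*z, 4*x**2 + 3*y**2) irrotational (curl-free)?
No, ∇×F = (6*y + 4, -8*x + 10*z, 4*y + 3)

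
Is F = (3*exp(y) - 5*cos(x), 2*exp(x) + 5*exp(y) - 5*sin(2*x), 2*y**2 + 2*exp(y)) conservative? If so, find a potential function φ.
No, ∇×F = (4*y + 2*exp(y), 0, 2*exp(x) - 3*exp(y) - 10*cos(2*x)) ≠ 0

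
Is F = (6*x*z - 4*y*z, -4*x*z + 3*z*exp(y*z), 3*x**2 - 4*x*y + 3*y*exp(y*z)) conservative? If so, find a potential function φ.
Yes, F is conservative. φ = 3*x**2*z - 4*x*y*z + 3*exp(y*z)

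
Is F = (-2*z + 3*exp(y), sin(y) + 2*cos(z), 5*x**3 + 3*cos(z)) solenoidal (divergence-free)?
No, ∇·F = -3*sin(z) + cos(y)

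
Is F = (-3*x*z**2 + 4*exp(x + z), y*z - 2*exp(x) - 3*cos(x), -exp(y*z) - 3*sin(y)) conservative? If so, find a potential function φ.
No, ∇×F = (-y - z*exp(y*z) - 3*cos(y), -6*x*z + 4*exp(x + z), -2*exp(x) + 3*sin(x)) ≠ 0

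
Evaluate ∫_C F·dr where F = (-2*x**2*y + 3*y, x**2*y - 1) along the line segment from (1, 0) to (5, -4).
324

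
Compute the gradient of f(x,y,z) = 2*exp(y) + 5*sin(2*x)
(10*cos(2*x), 2*exp(y), 0)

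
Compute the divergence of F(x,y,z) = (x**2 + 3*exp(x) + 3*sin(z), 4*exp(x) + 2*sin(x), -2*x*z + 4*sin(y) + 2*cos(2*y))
3*exp(x)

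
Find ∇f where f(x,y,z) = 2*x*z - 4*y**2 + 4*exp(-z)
(2*z, -8*y, 2*x - 4*exp(-z))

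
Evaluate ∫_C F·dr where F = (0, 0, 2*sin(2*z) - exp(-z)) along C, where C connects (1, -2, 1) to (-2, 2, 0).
cos(2) - exp(-1)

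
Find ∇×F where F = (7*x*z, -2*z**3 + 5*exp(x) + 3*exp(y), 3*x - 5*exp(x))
(6*z**2, 7*x + 5*exp(x) - 3, 5*exp(x))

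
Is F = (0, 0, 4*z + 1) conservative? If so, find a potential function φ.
Yes, F is conservative. φ = z*(2*z + 1)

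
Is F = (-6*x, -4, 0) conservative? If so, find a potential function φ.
Yes, F is conservative. φ = -3*x**2 - 4*y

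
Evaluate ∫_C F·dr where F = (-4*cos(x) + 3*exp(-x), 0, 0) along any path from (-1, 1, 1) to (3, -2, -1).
-4*sin(1) - 4*sin(3) - 3*exp(-3) + 3*E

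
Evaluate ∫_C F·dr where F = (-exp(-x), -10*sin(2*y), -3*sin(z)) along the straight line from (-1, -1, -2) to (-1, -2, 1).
5*cos(4) + 3*cos(1) - 8*cos(2)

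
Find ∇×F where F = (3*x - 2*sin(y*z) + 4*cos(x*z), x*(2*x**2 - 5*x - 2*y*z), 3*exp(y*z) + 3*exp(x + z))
(2*x*y + 3*z*exp(y*z), -4*x*sin(x*z) - 2*y*cos(y*z) - 3*exp(x + z), 6*x**2 - 10*x - 2*y*z + 2*z*cos(y*z))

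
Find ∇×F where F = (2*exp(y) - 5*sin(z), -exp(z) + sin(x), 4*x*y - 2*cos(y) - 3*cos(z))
(4*x + exp(z) + 2*sin(y), -4*y - 5*cos(z), -2*exp(y) + cos(x))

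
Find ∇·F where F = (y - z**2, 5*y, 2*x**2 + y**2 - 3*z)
2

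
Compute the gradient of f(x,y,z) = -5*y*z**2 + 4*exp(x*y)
(4*y*exp(x*y), 4*x*exp(x*y) - 5*z**2, -10*y*z)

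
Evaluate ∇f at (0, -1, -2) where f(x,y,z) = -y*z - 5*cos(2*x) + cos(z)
(0, 2, sin(2) + 1)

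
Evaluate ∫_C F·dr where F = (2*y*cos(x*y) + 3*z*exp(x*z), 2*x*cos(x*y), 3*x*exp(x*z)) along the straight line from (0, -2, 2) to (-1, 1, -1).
-3 - 2*sin(1) + 3*E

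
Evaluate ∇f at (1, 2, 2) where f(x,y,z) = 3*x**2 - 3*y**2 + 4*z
(6, -12, 4)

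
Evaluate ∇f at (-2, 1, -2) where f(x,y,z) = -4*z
(0, 0, -4)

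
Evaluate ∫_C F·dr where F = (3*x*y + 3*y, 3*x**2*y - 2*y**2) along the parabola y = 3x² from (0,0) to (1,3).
-15/4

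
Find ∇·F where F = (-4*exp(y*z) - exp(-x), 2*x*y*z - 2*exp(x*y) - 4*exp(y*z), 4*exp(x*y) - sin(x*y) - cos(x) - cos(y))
2*x*z - 2*x*exp(x*y) - 4*z*exp(y*z) + exp(-x)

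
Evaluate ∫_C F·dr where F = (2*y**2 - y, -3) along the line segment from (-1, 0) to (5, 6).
108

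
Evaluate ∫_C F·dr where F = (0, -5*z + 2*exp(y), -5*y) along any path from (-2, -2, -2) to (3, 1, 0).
-2*exp(-2) + 2*E + 20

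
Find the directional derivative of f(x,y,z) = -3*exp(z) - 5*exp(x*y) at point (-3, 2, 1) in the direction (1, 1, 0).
5*sqrt(2)*exp(-6)/2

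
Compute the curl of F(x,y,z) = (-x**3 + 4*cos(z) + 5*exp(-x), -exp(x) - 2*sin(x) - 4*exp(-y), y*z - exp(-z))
(z, -4*sin(z), -exp(x) - 2*cos(x))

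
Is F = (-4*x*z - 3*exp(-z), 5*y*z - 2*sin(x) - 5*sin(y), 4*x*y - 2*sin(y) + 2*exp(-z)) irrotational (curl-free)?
No, ∇×F = (4*x - 5*y - 2*cos(y), -4*x - 4*y + 3*exp(-z), -2*cos(x))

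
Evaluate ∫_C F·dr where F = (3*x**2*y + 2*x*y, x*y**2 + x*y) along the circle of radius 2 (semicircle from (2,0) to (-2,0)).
16/3 - 4*pi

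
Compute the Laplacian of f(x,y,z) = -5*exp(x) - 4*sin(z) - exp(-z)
-5*exp(x) + 4*sin(z) - exp(-z)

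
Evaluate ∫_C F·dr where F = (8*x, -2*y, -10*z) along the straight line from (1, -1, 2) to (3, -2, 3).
4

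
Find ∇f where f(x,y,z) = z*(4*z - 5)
(0, 0, 8*z - 5)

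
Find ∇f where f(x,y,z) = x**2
(2*x, 0, 0)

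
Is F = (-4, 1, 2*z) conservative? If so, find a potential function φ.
Yes, F is conservative. φ = -4*x + y + z**2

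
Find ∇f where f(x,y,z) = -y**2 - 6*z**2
(0, -2*y, -12*z)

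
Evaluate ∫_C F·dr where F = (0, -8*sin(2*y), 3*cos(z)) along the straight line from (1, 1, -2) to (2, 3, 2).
-4*cos(2) + 4*cos(6) + 6*sin(2)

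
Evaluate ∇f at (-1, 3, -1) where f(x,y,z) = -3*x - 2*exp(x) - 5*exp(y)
(-3 - 2*exp(-1), -5*exp(3), 0)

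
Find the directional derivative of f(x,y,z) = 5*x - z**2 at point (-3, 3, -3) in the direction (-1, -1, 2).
7*sqrt(6)/6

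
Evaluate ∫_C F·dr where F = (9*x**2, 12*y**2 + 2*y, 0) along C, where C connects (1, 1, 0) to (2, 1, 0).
21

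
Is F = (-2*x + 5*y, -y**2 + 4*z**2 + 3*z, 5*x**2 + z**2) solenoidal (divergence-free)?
No, ∇·F = -2*y + 2*z - 2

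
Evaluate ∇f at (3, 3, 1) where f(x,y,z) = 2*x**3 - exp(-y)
(54, exp(-3), 0)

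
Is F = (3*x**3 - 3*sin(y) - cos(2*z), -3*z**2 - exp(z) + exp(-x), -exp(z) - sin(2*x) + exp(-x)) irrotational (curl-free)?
No, ∇×F = (6*z + exp(z), 2*sin(2*z) + 2*cos(2*x) + exp(-x), 3*cos(y) - exp(-x))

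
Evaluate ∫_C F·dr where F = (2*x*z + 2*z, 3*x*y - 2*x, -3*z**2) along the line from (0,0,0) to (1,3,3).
-16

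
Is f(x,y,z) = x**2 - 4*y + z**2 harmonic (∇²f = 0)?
No, ∇²f = 4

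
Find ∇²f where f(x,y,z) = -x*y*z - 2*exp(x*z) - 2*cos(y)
-2*x**2*exp(x*z) - 2*z**2*exp(x*z) + 2*cos(y)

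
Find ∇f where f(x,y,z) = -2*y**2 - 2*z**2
(0, -4*y, -4*z)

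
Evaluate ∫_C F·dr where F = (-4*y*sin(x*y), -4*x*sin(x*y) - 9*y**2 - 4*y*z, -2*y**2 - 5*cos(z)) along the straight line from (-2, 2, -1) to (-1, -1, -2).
-5*sin(1) + 4*cos(1) - 4*cos(4) + 5*sin(2) + 23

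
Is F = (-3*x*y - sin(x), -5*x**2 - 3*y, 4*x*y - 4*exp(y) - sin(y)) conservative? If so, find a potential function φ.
No, ∇×F = (4*x - 4*exp(y) - cos(y), -4*y, -7*x) ≠ 0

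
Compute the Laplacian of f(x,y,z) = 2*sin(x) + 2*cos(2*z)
-2*sin(x) - 8*cos(2*z)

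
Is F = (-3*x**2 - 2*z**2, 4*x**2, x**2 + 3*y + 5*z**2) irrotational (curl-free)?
No, ∇×F = (3, -2*x - 4*z, 8*x)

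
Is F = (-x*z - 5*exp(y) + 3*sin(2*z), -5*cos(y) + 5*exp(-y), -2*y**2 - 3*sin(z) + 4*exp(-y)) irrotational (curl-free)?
No, ∇×F = (-4*y - 4*exp(-y), -x + 6*cos(2*z), 5*exp(y))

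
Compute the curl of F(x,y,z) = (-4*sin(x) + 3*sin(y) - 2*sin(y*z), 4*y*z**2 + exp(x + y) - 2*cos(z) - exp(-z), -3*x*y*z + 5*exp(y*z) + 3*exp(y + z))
(-3*x*z - 8*y*z + 5*z*exp(y*z) + 3*exp(y + z) - 2*sin(z) - exp(-z), y*(3*z - 2*cos(y*z)), 2*z*cos(y*z) + exp(x + y) - 3*cos(y))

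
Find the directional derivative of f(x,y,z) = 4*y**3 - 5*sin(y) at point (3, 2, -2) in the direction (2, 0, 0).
0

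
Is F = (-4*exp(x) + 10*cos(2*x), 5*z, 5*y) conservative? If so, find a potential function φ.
Yes, F is conservative. φ = 5*y*z - 4*exp(x) + 5*sin(2*x)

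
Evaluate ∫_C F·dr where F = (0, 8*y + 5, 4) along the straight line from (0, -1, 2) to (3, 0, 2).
1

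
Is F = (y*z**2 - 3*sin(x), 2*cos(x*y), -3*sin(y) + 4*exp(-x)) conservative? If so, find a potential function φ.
No, ∇×F = (-3*cos(y), 2*y*z + 4*exp(-x), -2*y*sin(x*y) - z**2) ≠ 0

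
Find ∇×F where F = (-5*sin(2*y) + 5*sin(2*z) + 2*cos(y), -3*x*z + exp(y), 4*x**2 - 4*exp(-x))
(3*x, -8*x + 10*cos(2*z) - 4*exp(-x), -3*z + 2*sin(y) + 10*cos(2*y))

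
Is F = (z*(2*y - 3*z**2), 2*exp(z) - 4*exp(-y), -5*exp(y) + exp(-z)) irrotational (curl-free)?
No, ∇×F = (-5*exp(y) - 2*exp(z), 2*y - 9*z**2, -2*z)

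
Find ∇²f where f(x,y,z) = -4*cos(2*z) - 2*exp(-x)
16*cos(2*z) - 2*exp(-x)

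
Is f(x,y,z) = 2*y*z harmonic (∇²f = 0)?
Yes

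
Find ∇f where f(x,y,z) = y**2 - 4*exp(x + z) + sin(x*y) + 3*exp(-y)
(y*cos(x*y) - 4*exp(x + z), x*cos(x*y) + 2*y - 3*exp(-y), -4*exp(x + z))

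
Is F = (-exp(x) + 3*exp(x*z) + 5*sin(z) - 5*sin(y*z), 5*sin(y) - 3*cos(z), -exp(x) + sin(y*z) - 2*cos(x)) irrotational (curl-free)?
No, ∇×F = (z*cos(y*z) - 3*sin(z), 3*x*exp(x*z) - 5*y*cos(y*z) + exp(x) - 2*sin(x) + 5*cos(z), 5*z*cos(y*z))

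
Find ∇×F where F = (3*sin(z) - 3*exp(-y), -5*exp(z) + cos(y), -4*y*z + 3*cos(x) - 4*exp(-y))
(-4*z + 5*exp(z) + 4*exp(-y), 3*sin(x) + 3*cos(z), -3*exp(-y))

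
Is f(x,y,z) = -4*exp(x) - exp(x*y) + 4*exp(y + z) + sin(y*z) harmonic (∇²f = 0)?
No, ∇²f = -x**2*exp(x*y) - y**2*exp(x*y) - y**2*sin(y*z) - z**2*sin(y*z) - 4*exp(x) + 8*exp(y + z)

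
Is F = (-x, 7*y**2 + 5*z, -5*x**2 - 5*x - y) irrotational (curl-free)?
No, ∇×F = (-6, 10*x + 5, 0)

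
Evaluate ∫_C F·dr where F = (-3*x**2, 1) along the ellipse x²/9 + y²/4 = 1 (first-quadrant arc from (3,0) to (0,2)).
29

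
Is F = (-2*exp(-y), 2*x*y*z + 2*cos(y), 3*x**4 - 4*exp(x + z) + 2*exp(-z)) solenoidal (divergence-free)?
No, ∇·F = 2*((x*z - 2*exp(x + z) - sin(y))*exp(z) - 1)*exp(-z)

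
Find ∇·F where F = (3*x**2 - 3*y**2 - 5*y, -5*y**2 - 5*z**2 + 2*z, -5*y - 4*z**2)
6*x - 10*y - 8*z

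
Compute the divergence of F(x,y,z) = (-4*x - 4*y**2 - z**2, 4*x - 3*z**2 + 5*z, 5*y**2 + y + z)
-3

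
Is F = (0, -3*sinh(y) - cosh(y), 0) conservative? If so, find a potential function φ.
Yes, F is conservative. φ = -sinh(y) - 3*cosh(y)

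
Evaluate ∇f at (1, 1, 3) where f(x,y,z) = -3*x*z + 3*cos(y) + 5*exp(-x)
(-9 - 5*exp(-1), -3*sin(1), -3)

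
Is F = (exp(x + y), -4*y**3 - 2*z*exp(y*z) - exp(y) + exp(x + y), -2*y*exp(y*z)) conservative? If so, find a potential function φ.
Yes, F is conservative. φ = -y**4 - exp(y) - 2*exp(y*z) + exp(x + y)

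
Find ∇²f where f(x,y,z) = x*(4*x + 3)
8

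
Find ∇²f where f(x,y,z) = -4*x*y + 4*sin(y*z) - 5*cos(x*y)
5*x**2*cos(x*y) - 4*y**2*sin(y*z) + 5*y**2*cos(x*y) - 4*z**2*sin(y*z)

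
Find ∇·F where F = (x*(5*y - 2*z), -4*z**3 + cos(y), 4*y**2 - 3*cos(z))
5*y - 2*z - sin(y) + 3*sin(z)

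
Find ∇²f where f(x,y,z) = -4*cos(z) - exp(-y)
4*cos(z) - exp(-y)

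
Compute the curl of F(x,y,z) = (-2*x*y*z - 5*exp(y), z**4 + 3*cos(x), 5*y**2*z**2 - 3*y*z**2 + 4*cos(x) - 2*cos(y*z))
(z*(10*y*z - 4*z**2 - 3*z + 2*sin(y*z)), -2*x*y + 4*sin(x), 2*x*z + 5*exp(y) - 3*sin(x))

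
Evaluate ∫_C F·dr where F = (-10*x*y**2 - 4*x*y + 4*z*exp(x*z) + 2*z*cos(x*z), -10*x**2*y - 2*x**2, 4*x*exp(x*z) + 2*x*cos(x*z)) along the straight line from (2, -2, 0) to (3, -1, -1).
-2*sin(3) + 4*exp(-3) + 33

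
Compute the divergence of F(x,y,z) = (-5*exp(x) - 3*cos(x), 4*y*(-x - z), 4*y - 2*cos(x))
-4*x - 4*z - 5*exp(x) + 3*sin(x)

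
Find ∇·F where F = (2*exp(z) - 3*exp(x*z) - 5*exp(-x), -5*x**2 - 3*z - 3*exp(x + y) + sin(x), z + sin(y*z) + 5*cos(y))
y*cos(y*z) - 3*z*exp(x*z) - 3*exp(x + y) + 1 + 5*exp(-x)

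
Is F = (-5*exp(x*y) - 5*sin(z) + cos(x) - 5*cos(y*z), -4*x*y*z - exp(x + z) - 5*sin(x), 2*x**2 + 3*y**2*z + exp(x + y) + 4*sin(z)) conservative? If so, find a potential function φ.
No, ∇×F = (4*x*y + 6*y*z + exp(x + y) + exp(x + z), -4*x + 5*y*sin(y*z) - exp(x + y) - 5*cos(z), 5*x*exp(x*y) - 4*y*z - 5*z*sin(y*z) - exp(x + z) - 5*cos(x)) ≠ 0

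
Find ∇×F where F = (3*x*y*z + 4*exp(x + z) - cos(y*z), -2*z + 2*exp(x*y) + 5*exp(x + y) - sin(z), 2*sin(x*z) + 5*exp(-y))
(cos(z) + 2 - 5*exp(-y), 3*x*y + y*sin(y*z) - 2*z*cos(x*z) + 4*exp(x + z), -3*x*z + 2*y*exp(x*y) - z*sin(y*z) + 5*exp(x + y))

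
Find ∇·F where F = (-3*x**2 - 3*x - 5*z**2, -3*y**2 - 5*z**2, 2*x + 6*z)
-6*x - 6*y + 3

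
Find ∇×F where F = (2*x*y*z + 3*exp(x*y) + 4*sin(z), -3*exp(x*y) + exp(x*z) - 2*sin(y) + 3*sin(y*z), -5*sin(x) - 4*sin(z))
(-x*exp(x*z) - 3*y*cos(y*z), 2*x*y + 5*cos(x) + 4*cos(z), -2*x*z - 3*x*exp(x*y) - 3*y*exp(x*y) + z*exp(x*z))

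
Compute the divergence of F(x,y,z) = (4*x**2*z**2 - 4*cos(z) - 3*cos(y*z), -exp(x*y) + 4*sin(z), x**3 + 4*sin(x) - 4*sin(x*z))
x*(8*z**2 - exp(x*y) - 4*cos(x*z))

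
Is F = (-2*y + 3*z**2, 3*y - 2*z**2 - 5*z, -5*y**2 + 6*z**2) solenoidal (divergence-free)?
No, ∇·F = 12*z + 3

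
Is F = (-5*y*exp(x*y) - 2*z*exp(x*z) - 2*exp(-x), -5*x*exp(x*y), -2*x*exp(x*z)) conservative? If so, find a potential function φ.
Yes, F is conservative. φ = -5*exp(x*y) - 2*exp(x*z) + 2*exp(-x)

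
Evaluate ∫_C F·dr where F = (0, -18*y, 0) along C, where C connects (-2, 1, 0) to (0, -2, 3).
-27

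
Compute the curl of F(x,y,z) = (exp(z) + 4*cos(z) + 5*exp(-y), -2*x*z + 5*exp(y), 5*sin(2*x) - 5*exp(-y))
(2*x + 5*exp(-y), exp(z) - 4*sin(z) - 10*cos(2*x), -2*z + 5*exp(-y))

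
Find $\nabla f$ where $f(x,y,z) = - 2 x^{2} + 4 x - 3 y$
(4 - 4*x, -3, 0)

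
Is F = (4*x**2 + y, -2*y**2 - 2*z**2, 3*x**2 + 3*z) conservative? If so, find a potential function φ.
No, ∇×F = (4*z, -6*x, -1) ≠ 0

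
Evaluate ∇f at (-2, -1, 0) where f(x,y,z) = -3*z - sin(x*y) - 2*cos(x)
(-2*sin(2) + cos(2), 2*cos(2), -3)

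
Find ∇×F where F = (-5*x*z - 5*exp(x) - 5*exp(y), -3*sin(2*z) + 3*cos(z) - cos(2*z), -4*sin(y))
(3*sin(z) - 2*sin(2*z) - 4*cos(y) + 6*cos(2*z), -5*x, 5*exp(y))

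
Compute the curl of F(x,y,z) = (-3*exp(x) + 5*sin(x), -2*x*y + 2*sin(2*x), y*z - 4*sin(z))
(z, 0, -2*y + 4*cos(2*x))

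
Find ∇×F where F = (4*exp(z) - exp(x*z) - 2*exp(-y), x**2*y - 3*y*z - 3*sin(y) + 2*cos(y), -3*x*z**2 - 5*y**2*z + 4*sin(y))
(-10*y*z + 3*y + 4*cos(y), -x*exp(x*z) + 3*z**2 + 4*exp(z), 2*x*y - 2*exp(-y))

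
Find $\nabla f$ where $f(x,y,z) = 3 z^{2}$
(0, 0, 6*z)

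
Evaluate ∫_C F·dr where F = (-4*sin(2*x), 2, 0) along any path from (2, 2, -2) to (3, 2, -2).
-2*cos(4) + 2*cos(6)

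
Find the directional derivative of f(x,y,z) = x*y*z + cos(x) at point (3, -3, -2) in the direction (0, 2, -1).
-3*sqrt(5)/5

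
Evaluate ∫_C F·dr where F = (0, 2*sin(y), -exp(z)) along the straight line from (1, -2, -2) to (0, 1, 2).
-2*sinh(2) - 2*cos(1) + 2*cos(2)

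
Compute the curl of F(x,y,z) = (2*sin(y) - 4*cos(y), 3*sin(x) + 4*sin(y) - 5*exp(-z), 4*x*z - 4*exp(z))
(-5*exp(-z), -4*z, -4*sin(y) + 3*cos(x) - 2*cos(y))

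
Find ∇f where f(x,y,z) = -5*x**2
(-10*x, 0, 0)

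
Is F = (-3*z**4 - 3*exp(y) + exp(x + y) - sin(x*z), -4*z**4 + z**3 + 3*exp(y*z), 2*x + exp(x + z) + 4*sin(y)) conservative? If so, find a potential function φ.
No, ∇×F = (-3*y*exp(y*z) + 16*z**3 - 3*z**2 + 4*cos(y), -x*cos(x*z) - 12*z**3 - exp(x + z) - 2, (3 - exp(x))*exp(y)) ≠ 0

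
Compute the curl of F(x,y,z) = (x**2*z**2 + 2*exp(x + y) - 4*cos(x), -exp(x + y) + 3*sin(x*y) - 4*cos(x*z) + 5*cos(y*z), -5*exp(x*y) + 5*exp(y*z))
(-5*x*exp(x*y) - 4*x*sin(x*z) + 5*y*sin(y*z) + 5*z*exp(y*z), 2*x**2*z + 5*y*exp(x*y), 3*y*cos(x*y) + 4*z*sin(x*z) - 3*exp(x + y))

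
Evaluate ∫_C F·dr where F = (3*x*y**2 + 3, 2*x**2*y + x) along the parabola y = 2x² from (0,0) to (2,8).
946/3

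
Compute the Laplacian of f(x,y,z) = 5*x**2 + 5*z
10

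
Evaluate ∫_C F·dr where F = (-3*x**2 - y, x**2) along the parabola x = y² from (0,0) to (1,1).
-22/15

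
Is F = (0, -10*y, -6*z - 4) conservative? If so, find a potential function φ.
Yes, F is conservative. φ = -5*y**2 - 3*z**2 - 4*z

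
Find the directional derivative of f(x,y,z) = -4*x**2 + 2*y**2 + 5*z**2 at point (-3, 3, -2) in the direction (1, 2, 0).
48*sqrt(5)/5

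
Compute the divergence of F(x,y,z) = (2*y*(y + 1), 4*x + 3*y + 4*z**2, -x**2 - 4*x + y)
3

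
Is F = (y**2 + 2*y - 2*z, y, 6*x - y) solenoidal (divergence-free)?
No, ∇·F = 1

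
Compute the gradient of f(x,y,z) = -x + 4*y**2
(-1, 8*y, 0)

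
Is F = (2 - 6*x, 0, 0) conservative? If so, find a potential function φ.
Yes, F is conservative. φ = x*(2 - 3*x)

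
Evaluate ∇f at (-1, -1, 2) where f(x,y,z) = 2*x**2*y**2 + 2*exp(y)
(-4, -4 + 2*exp(-1), 0)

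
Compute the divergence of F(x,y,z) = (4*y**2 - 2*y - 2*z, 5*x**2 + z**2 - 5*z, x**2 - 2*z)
-2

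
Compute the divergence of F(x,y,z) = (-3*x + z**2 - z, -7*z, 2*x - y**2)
-3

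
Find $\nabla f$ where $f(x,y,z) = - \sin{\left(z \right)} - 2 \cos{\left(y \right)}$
(0, 2*sin(y), -cos(z))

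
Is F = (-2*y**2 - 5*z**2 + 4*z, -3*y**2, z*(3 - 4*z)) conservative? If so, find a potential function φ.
No, ∇×F = (0, 4 - 10*z, 4*y) ≠ 0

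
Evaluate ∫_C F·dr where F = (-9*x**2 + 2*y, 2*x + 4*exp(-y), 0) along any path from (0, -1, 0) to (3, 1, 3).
-75 + 8*sinh(1)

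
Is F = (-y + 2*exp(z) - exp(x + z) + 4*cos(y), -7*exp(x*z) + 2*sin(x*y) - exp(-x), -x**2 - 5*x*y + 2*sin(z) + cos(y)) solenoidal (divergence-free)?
No, ∇·F = 2*x*cos(x*y) - exp(x + z) + 2*cos(z)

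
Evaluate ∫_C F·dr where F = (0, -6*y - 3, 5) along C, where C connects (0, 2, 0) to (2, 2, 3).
15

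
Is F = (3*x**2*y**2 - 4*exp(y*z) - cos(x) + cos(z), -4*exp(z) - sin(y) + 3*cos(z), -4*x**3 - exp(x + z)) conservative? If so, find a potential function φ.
No, ∇×F = (4*exp(z) + 3*sin(z), 12*x**2 - 4*y*exp(y*z) + exp(x + z) - sin(z), -6*x**2*y + 4*z*exp(y*z)) ≠ 0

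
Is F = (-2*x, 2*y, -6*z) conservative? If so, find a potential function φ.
Yes, F is conservative. φ = -x**2 + y**2 - 3*z**2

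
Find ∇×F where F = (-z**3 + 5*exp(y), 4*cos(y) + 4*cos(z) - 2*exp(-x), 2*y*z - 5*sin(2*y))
(2*z + 4*sin(z) - 10*cos(2*y), -3*z**2, -5*exp(y) + 2*exp(-x))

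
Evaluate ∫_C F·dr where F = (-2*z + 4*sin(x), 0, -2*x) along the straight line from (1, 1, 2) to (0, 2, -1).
4*cos(1)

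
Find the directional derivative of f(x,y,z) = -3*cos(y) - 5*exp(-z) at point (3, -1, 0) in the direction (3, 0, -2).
-10*sqrt(13)/13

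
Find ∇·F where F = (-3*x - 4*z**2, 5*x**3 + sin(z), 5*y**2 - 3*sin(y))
-3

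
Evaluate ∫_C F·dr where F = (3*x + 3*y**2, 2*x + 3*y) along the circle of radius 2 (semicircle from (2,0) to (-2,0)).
-32 + 4*pi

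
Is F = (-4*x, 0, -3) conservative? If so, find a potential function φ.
Yes, F is conservative. φ = -2*x**2 - 3*z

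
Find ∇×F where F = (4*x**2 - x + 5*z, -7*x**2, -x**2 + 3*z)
(0, 2*x + 5, -14*x)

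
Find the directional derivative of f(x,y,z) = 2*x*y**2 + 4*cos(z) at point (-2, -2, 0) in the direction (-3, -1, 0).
-4*sqrt(10)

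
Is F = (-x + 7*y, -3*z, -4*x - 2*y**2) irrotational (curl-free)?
No, ∇×F = (3 - 4*y, 4, -7)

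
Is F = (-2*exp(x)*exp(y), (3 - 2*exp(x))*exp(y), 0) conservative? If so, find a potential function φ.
Yes, F is conservative. φ = (3 - 2*exp(x))*exp(y)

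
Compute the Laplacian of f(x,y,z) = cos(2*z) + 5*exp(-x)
-4*cos(2*z) + 5*exp(-x)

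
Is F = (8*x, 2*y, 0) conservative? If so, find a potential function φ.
Yes, F is conservative. φ = 4*x**2 + y**2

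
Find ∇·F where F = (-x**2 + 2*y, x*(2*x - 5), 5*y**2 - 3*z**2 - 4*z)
-2*x - 6*z - 4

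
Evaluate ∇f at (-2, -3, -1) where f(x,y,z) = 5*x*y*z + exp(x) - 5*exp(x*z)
(exp(-2) + 15 + 5*exp(2), 10, 30 + 10*exp(2))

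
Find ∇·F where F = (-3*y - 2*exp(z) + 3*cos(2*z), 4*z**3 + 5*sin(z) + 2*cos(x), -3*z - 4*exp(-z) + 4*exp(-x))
-3 + 4*exp(-z)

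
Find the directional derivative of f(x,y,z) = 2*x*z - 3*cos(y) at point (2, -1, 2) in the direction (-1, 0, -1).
-4*sqrt(2)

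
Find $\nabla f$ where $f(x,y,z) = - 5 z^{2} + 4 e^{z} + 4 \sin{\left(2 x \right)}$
(8*cos(2*x), 0, -10*z + 4*exp(z))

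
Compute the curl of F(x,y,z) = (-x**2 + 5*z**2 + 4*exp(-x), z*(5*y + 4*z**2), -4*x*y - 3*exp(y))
(-4*x - 5*y - 12*z**2 - 3*exp(y), 4*y + 10*z, 0)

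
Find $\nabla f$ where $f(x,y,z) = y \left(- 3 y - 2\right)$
(0, -6*y - 2, 0)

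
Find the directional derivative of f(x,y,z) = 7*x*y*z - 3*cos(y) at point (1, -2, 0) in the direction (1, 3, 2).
-sqrt(14)*(9*sin(2) + 28)/14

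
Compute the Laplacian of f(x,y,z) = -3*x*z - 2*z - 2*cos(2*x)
8*cos(2*x)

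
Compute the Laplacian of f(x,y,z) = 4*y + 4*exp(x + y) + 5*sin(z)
8*exp(x + y) - 5*sin(z)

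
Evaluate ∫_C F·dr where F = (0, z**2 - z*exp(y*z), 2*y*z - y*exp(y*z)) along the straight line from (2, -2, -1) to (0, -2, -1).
0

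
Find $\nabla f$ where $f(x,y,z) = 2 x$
(2, 0, 0)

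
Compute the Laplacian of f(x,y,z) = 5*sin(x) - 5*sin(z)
-5*sin(x) + 5*sin(z)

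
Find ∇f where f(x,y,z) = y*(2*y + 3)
(0, 4*y + 3, 0)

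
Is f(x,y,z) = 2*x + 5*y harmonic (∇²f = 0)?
Yes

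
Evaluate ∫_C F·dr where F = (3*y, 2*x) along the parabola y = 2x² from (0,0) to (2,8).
112/3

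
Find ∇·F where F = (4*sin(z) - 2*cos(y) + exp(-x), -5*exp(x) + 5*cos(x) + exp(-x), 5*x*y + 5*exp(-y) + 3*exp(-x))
-exp(-x)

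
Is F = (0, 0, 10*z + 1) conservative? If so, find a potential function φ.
Yes, F is conservative. φ = z*(5*z + 1)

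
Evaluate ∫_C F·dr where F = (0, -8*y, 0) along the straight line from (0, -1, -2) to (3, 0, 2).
4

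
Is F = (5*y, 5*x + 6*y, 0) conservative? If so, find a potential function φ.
Yes, F is conservative. φ = y*(5*x + 3*y)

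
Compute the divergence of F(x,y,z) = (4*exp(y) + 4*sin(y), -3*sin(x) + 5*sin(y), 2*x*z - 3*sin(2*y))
2*x + 5*cos(y)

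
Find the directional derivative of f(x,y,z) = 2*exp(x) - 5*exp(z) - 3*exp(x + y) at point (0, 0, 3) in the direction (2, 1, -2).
-5/3 + 10*exp(3)/3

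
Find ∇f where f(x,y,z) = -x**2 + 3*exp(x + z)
(-2*x + 3*exp(x + z), 0, 3*exp(x + z))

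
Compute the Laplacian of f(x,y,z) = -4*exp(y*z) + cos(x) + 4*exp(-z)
-4*y**2*exp(y*z) - 4*z**2*exp(y*z) - cos(x) + 4*exp(-z)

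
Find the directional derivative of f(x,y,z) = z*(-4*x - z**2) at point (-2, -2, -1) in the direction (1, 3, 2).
sqrt(14)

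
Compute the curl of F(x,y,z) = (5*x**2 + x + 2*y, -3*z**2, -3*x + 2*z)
(6*z, 3, -2)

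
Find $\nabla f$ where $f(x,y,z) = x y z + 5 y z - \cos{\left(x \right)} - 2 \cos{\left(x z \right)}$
(y*z + 2*z*sin(x*z) + sin(x), z*(x + 5), x*y + 2*x*sin(x*z) + 5*y)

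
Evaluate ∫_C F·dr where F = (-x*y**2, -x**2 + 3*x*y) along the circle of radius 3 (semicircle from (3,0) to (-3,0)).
54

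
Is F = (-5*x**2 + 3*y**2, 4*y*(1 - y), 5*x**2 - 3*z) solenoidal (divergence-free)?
No, ∇·F = -10*x - 8*y + 1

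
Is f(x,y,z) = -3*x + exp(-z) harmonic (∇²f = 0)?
No, ∇²f = exp(-z)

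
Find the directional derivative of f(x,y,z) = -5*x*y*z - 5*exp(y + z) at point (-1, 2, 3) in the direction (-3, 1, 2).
5*sqrt(14)*(25 - 3*exp(5))/14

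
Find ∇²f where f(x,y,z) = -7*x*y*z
0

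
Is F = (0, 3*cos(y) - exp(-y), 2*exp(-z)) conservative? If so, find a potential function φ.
Yes, F is conservative. φ = 3*sin(y) - 2*exp(-z) + exp(-y)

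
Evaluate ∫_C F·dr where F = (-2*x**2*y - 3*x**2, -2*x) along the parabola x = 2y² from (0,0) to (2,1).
-292/21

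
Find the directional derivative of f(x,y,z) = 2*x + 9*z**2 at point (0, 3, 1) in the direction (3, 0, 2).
42*sqrt(13)/13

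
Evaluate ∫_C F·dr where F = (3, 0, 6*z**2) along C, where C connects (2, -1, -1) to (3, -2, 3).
59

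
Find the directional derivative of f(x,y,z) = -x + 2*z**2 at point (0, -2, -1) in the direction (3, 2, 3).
-15*sqrt(22)/22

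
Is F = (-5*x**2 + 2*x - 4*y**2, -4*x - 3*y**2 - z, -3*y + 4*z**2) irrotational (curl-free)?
No, ∇×F = (-2, 0, 8*y - 4)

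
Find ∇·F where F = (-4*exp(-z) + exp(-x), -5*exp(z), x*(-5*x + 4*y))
-exp(-x)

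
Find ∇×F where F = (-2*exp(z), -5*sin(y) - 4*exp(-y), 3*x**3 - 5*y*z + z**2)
(-5*z, -9*x**2 - 2*exp(z), 0)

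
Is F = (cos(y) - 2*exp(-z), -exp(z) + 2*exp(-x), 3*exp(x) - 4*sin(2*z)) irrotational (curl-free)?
No, ∇×F = (exp(z), -3*exp(x) + 2*exp(-z), sin(y) - 2*exp(-x))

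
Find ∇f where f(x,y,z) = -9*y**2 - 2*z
(0, -18*y, -2)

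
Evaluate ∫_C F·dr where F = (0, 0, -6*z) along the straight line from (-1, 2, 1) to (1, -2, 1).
0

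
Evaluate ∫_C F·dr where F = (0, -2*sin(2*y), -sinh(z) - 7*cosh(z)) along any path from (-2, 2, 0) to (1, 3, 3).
-7*sinh(3) - cosh(3) - cos(4) + cos(6) + 1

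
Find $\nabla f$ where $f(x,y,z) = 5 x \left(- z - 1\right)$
(-5*z - 5, 0, -5*x)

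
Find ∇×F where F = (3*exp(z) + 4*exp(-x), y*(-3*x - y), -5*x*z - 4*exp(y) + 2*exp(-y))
(-4*exp(y) - 2*exp(-y), 5*z + 3*exp(z), -3*y)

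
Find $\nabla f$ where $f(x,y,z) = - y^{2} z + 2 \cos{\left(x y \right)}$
(-2*y*sin(x*y), -2*x*sin(x*y) - 2*y*z, -y**2)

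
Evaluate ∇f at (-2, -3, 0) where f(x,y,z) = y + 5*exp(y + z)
(0, 5*exp(-3) + 1, 5*exp(-3))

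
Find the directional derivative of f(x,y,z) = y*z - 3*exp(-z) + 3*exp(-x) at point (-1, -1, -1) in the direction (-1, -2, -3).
sqrt(14)*(5 - 6*E)/14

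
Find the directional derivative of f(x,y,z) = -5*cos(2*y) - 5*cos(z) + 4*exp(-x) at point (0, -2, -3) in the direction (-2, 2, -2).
sqrt(3)*(5*sin(3) + 4 - 10*sin(4))/3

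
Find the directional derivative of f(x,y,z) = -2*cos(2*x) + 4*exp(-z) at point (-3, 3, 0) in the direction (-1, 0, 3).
2*sqrt(10)*(-3 + sin(6))/5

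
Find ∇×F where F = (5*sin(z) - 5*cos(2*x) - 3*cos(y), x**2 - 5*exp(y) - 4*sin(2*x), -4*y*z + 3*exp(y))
(-4*z + 3*exp(y), 5*cos(z), 2*x - 3*sin(y) - 8*cos(2*x))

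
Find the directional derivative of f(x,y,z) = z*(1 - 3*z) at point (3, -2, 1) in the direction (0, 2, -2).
5*sqrt(2)/2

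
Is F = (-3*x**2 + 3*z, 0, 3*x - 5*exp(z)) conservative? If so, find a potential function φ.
Yes, F is conservative. φ = -x**3 + 3*x*z - 5*exp(z)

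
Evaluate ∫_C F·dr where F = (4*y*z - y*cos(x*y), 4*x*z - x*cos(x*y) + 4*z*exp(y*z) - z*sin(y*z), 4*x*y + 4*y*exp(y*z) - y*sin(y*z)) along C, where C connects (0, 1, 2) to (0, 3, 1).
-4*exp(2) + cos(3) - cos(2) + 4*exp(3)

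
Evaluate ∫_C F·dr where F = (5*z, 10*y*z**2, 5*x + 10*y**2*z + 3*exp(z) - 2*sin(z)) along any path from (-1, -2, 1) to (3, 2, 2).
-3*E - 2*cos(1) + 2*cos(2) + 3*exp(2) + 95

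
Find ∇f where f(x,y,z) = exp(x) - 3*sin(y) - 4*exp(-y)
(exp(x), -3*cos(y) + 4*exp(-y), 0)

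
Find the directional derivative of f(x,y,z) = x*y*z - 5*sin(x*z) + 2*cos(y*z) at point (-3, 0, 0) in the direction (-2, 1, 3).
45*sqrt(14)/14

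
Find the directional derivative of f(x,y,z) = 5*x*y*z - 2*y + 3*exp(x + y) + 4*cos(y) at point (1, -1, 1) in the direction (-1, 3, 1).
3*sqrt(11)*(4*sin(1) + 5)/11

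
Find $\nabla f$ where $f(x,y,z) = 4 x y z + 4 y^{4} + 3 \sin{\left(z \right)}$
(4*y*z, 4*x*z + 16*y**3, 4*x*y + 3*cos(z))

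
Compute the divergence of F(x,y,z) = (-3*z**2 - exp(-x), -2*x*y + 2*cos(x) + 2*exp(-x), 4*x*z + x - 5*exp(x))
2*x + exp(-x)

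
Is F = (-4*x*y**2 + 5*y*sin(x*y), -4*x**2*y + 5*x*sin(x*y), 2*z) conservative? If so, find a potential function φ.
Yes, F is conservative. φ = -2*x**2*y**2 + z**2 - 5*cos(x*y)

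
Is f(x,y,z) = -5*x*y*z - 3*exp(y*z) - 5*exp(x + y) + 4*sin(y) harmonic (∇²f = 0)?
No, ∇²f = -3*y**2*exp(y*z) - 3*z**2*exp(y*z) - 10*exp(x + y) - 4*sin(y)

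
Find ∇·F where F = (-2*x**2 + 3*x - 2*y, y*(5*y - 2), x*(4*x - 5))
-4*x + 10*y + 1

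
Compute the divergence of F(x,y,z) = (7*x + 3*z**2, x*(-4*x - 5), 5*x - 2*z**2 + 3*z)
10 - 4*z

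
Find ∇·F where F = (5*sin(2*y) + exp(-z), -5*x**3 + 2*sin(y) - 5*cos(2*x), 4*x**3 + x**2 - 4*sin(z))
2*cos(y) - 4*cos(z)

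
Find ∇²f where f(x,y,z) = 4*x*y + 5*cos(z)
-5*cos(z)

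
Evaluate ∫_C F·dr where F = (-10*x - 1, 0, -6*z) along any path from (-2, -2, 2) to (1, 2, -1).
21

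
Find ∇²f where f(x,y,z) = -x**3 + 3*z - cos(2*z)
-6*x + 4*cos(2*z)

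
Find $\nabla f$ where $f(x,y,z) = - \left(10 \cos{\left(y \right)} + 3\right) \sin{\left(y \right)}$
(0, -3*cos(y) - 10*cos(2*y), 0)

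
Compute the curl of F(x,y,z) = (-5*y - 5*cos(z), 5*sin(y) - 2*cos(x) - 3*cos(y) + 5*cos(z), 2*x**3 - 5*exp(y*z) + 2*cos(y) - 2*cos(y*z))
(-5*z*exp(y*z) + 2*z*sin(y*z) - 2*sin(y) + 5*sin(z), -6*x**2 + 5*sin(z), 2*sin(x) + 5)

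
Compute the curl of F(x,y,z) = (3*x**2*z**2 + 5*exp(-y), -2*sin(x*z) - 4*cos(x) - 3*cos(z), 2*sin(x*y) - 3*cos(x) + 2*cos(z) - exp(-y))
(2*x*cos(x*y) + 2*x*cos(x*z) - 3*sin(z) + exp(-y), 6*x**2*z - 2*y*cos(x*y) - 3*sin(x), -2*z*cos(x*z) + 4*sin(x) + 5*exp(-y))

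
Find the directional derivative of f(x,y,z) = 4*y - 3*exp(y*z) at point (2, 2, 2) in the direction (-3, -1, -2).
sqrt(14)*(-2 + 9*exp(4))/7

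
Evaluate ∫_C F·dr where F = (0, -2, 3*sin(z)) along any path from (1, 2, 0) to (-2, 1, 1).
5 - 3*cos(1)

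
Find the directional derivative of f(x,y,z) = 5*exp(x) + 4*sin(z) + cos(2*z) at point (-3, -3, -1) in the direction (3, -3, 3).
sqrt(3)*(5 + 2*(sin(2) + 2*cos(1))*exp(3))*exp(-3)/3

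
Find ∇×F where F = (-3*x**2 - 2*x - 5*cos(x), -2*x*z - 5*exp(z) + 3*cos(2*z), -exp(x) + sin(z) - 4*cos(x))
(2*x + 5*exp(z) + 6*sin(2*z), exp(x) - 4*sin(x), -2*z)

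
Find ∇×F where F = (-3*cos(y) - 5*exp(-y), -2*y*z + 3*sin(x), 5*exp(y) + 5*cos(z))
(2*y + 5*exp(y), 0, -3*sin(y) + 3*cos(x) - 5*exp(-y))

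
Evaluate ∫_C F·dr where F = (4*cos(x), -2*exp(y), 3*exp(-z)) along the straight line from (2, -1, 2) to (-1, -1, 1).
-4*sin(2) - 4*sin(1) - 3*exp(-1) + 3*exp(-2)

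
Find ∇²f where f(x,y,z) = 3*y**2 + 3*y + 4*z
6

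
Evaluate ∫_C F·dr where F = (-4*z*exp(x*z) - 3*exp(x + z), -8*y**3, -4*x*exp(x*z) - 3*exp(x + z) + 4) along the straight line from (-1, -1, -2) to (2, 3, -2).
-163 - 4*exp(-4) + 3*exp(-3) + 4*exp(2)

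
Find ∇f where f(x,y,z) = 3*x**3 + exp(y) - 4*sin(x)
(9*x**2 - 4*cos(x), exp(y), 0)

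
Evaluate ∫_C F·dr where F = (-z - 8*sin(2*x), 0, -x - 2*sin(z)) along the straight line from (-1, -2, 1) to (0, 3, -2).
-2*cos(1) - 2*cos(2) + 3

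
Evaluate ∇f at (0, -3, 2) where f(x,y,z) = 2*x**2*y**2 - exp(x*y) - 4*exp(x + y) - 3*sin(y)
(3 - 4*exp(-3), -4*exp(-3) - 3*cos(3), 0)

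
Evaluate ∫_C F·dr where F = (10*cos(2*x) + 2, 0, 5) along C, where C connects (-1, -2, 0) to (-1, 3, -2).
-10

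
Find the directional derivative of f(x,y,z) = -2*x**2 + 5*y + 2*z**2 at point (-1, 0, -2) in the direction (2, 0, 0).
4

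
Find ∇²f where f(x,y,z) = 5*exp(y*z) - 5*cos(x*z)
5*x**2*cos(x*z) + 5*y**2*exp(y*z) + 5*z**2*exp(y*z) + 5*z**2*cos(x*z)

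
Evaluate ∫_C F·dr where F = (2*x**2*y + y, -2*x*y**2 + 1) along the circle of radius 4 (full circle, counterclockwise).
-272*pi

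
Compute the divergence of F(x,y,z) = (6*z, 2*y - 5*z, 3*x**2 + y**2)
2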